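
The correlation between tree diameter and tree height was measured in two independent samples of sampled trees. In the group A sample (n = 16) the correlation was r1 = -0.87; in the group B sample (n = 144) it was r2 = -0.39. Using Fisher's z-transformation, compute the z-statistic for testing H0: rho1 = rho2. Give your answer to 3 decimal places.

z1 = atanh(-0.87) = -1.333080,  z2 = atanh(-0.39) = -0.411800
SE = √(1/(n1−3) + 1/(n2−3)) = √(1/13 + 1/141) = √(0.0769231 + 0.0070922) = √0.0840153 = 0.289854
z = (z1 − z2)/SE = (-1.333080 − (-0.411800)) / 0.289854 = -0.921280 / 0.289854 = -3.178

-3.178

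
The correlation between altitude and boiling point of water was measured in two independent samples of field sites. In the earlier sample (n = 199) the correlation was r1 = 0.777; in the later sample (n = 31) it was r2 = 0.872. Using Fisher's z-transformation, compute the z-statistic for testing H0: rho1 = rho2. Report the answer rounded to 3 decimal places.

-1.503

Fisher z-transforms: z1 = atanh(0.777) = 1.037755, z2 = atanh(0.872) = 1.341366; difference d = -0.303611
Var(d) = 1/196 + 1/28 = 0.0051020 + 0.0357143 = 0.0408163
z = d/√Var(d) = -0.303611 / √0.0408163 = -0.303611 / 0.202030 = -1.503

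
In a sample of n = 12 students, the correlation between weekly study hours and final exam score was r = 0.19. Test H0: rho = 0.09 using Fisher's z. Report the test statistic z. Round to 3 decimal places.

0.306

z_r = atanh(0.19) = 0.192337,  z_0 = atanh(0.09) = 0.090244
SE = 1/√(n−3) = 1/√9 = 0.333333
z = (z_r − z_0)/SE = (0.192337 − 0.090244) / 0.333333 = 0.102093 / 0.333333 = 0.306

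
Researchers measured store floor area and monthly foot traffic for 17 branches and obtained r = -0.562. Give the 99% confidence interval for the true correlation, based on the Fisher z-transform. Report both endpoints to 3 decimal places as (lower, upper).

Fisher z: z_r = atanh(r) = ½·ln((1+(-0.562))/(1−(-0.562))) = -0.635752
SE(z) = 1/√(n−3) = 1/√14 = 0.267261
99% ⇒ z* = 2.576; margin = 2.576·0.267261 = 0.688464
CI on z-scale: (-1.324216, 0.052712)
Back-transform: tanh(-1.324216) = -0.867829, tanh(0.052712) = 0.052663

(-0.868, 0.053)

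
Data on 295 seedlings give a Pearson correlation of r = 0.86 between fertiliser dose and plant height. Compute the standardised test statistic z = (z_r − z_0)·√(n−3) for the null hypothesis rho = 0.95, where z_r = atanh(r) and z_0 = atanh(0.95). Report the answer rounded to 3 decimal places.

-9.201

z_r = atanh(0.86) = 1.293345,  z_0 = atanh(0.95) = 1.831781
SE = 1/√(n−3) = 1/√292 = 0.058521
z = (z_r − z_0)/SE = (1.293345 − 1.831781) / 0.058521 = -0.538436 / 0.058521 = -9.201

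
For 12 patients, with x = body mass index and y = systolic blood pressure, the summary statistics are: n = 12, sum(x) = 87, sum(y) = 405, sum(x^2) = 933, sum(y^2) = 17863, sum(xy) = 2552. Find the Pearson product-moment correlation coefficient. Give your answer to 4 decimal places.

-0.3413

Numerator: nΣxy − (Σx)(Σy) = 12·2552 − (87)(405) = -4611
Denominator: √[(nΣx²−(Σx)²)(nΣy²−(Σy)²)]
  nΣx²−(Σx)² = 12·933 − 7569 = 3627;  nΣy²−(Σy)² = 12·17863 − 164025 = 50331
  √(3627·50331) = √182550537 = 13511.1264
r = -4611 / 13511.1264 = -0.3413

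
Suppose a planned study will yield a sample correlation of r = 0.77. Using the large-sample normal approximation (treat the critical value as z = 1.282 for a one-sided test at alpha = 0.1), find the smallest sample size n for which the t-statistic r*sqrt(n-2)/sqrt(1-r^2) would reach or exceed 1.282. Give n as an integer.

4

r√(n−2)/√(1−r²) ≥ 1.282  ⇔  n−2 ≥ (1.282)²·(1−r²)/r²
(1−r²)/r² = (1−0.5929)/0.5929 = 0.6866
n ≥ 2 + 1.643524·0.6866 = 2 + 1.1284 = 3.1284
⌈3.1284⌉ = 4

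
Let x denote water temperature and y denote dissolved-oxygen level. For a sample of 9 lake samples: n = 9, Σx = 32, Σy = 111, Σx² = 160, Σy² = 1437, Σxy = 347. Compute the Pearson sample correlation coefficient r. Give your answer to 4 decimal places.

-0.8502

S_xy = nΣxy − ΣxΣy = 9·347 − 32·111 = 3123 − 3552 = -429
S_xx = nΣx² − (Σx)² = 9·160 − 32² = 1440 − 1024 = 416
S_yy = nΣy² − (Σy)² = 9·1437 − 111² = 12933 − 12321 = 612
r = S_xy / √(S_xx·S_yy) = -429 / √(416·612) = -429 / √254592 = -429 / 504.5711 = -0.8502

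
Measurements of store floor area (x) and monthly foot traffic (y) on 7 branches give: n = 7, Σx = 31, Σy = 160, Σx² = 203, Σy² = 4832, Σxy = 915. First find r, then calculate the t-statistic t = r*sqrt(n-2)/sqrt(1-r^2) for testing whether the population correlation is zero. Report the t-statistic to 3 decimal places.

S_xy = nΣxy − ΣxΣy = 7·915 − 31·160 = 6405 − 4960 = 1445
S_xx = nΣx² − (Σx)² = 7·203 − 31² = 1421 − 961 = 460
S_yy = nΣy² − (Σy)² = 7·4832 − 160² = 33824 − 25600 = 8224
r = S_xy / √(S_xx·S_yy) = 1445 / √(460·8224) = 1445 / √3783040 = 1445 / 1945.0039 = 0.7429
t = r·√(n−2)/√(1−r²) = 0.7429·√5 / √(1−0.551900) = 1.661175 / 0.669403 = 2.482

2.482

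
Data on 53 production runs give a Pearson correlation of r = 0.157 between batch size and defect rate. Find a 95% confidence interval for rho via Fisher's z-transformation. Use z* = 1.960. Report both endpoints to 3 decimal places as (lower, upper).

(-0.118, 0.410)

z_r = atanh(0.157) = 0.158309;  SE = 1/√(n−3) = 1/√50 = 0.141421
z-limits: 0.158309 ± 1.960·0.141421 = 0.158309 ± 0.277185 = [-0.118876, 0.435494]
ρ-limits: (tanh -0.118876, tanh 0.435494) = (-0.118, 0.410)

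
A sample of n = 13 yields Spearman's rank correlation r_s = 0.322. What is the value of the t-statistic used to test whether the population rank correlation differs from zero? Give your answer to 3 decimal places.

1.128

t = r_s·√(n−2) / √(1−r_s²) with r_s = 0.322, n = 13
  = 0.322·√11 / √(1 − 0.103684)
  = 0.322·3.316625 / 0.946740
  = 1.067953 / 0.946740 = 1.128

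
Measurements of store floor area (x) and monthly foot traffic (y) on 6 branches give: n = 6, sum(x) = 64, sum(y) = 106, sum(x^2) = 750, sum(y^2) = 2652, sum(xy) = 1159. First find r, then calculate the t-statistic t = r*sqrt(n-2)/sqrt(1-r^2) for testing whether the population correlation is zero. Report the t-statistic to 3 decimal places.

0.249

Numerator: nΣxy − (Σx)(Σy) = 6·1159 − (64)(106) = 170
Denominator: √[(nΣx²−(Σx)²)(nΣy²−(Σy)²)]
  nΣx²−(Σx)² = 6·750 − 4096 = 404;  nΣy²−(Σy)² = 6·2652 − 11236 = 4676
  √(404·4676) = √1889104 = 1374.4468
r = 170 / 1374.4468 = 0.1237
t = r·√(n−2)/√(1−r²) = 0.1237·√4 / √(1−0.015302) = 0.247400 / 0.992320 = 0.249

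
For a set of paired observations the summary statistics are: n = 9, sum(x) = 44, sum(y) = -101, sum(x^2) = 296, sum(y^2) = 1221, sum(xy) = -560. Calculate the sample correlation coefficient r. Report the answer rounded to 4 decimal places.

S_xy = nΣxy − ΣxΣy = 9·(-560) − 44·(-101) = -5040 − (-4444) = -596
S_xx = nΣx² − (Σx)² = 9·296 − 44² = 2664 − 1936 = 728
S_yy = nΣy² − (Σy)² = 9·1221 − (-101)² = 10989 − 10201 = 788
r = S_xy / √(S_xx·S_yy) = -596 / √(728·788) = -596 / √573664 = -596 / 757.4061 = -0.7869

-0.7869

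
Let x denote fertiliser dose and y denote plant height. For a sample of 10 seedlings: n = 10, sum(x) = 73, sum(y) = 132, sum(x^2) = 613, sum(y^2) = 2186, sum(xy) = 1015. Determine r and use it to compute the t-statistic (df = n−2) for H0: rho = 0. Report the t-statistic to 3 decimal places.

0.802

Numerator: nΣxy − (Σx)(Σy) = 10·1015 − (73)(132) = 514
Denominator: √[(nΣx²−(Σx)²)(nΣy²−(Σy)²)]
  nΣx²−(Σx)² = 10·613 − 5329 = 801;  nΣy²−(Σy)² = 10·2186 − 17424 = 4436
  √(801·4436) = √3553236 = 1885.0029
r = 514 / 1885.0029 = 0.2727
t = r·√(n−2)/√(1−r²) = 0.2727·√8 / √(1−0.074365) = 0.771312 / 0.962099 = 0.802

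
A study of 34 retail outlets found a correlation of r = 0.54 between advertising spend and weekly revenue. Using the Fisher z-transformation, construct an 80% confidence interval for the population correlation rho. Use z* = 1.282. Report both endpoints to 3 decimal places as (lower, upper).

z_r = atanh(0.54) = 0.604156;  SE = 1/√(n−3) = 1/√31 = 0.179605
z-limits: 0.604156 ± 1.282·0.179605 = 0.604156 ± 0.230254 = [0.373902, 0.834410]
ρ-limits: (tanh 0.373902, tanh 0.834410) = (0.357, 0.683)

(0.357, 0.683)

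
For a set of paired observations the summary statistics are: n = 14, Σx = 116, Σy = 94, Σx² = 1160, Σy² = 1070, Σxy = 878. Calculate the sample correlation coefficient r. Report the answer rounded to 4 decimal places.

0.3356

Numerator: nΣxy − (Σx)(Σy) = 14·878 − (116)(94) = 1388
Denominator: √[(nΣx²−(Σx)²)(nΣy²−(Σy)²)]
  nΣx²−(Σx)² = 14·1160 − 13456 = 2784;  nΣy²−(Σy)² = 14·1070 − 8836 = 6144
  √(2784·6144) = √17104896 = 4135.8066
r = 1388 / 4135.8066 = 0.3356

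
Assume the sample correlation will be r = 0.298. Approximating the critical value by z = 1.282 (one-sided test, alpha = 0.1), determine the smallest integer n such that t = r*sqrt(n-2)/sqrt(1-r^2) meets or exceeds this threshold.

19

Need r·√(n−2)/√(1−r²) ≥ 1.282
√(n−2) ≥ 1.282·√(1−0.088804) / 0.298 = 1.282·0.954566 / 0.298 = 4.1066
n−2 ≥ 16.8642  ⇒  n ≥ 18.8642
Smallest integer n = 19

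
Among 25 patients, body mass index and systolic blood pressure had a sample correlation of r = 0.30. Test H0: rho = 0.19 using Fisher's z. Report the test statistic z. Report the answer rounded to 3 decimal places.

0.550

z_r = atanh(0.30) = 0.309520,  z_0 = atanh(0.19) = 0.192337
SE = 1/√(n−3) = 1/√22 = 0.213201
z = (z_r − z_0)/SE = (0.309520 − 0.192337) / 0.213201 = 0.117183 / 0.213201 = 0.550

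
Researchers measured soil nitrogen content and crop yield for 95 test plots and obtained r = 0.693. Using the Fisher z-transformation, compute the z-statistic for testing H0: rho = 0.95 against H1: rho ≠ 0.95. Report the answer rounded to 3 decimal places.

Fisher z: atanh(0.693) = 0.853705, atanh(0.95) = 1.831781
z = (z_r − z_0)·√(n−3) = (0.853705 − 1.831781)·√92 = -0.978076 · 9.591663 = -9.381

-9.381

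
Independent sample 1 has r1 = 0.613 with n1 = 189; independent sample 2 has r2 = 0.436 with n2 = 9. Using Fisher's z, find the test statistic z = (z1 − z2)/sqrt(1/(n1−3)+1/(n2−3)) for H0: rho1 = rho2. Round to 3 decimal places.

z1 = atanh(0.613) = 0.713713,  z2 = atanh(0.436) = 0.467281
SE = √(1/(n1−3) + 1/(n2−3)) = √(1/186 + 1/6) = √(0.0053763 + 0.1666667) = √0.1720430 = 0.414781
z = (z1 − z2)/SE = (0.713713 − 0.467281) / 0.414781 = 0.246432 / 0.414781 = 0.594

0.594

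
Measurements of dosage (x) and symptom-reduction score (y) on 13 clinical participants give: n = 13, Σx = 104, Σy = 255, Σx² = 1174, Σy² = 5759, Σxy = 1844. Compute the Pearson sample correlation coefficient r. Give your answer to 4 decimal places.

S_xy = nΣxy − ΣxΣy = 13·1844 − 104·255 = 23972 − 26520 = -2548
S_xx = nΣx² − (Σx)² = 13·1174 − 104² = 15262 − 10816 = 4446
S_yy = nΣy² − (Σy)² = 13·5759 − 255² = 74867 − 65025 = 9842
r = S_xy / √(S_xx·S_yy) = -2548 / √(4446·9842) = -2548 / √43757532 = -2548 / 6614.9476 = -0.3852

-0.3852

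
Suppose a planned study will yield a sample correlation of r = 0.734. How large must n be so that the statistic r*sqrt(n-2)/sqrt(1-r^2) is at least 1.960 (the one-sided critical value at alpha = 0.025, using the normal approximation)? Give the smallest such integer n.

Need r·√(n−2)/√(1−r²) ≥ 1.960
√(n−2) ≥ 1.960·√(1−0.538756) / 0.734 = 1.960·0.679149 / 0.734 = 1.8135
n−2 ≥ 3.2888  ⇒  n ≥ 5.2888
Smallest integer n = 6

6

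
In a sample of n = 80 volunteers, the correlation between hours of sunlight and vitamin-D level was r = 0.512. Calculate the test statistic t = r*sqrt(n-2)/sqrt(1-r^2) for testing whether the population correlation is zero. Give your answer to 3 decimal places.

1 − r² = 1 − 0.262144 = 0.737856;  √(1−r²) = 0.858985
√(n−2) = √78 = 8.831761
t = r·√(n−2)/√(1−r²) = 0.512 · 8.831761 / 0.858985 = 5.264

5.264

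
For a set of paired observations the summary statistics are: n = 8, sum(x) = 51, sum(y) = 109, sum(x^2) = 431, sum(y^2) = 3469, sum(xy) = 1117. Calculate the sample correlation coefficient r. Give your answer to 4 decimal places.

0.9211

Numerator: nΣxy − (Σx)(Σy) = 8·1117 − (51)(109) = 3377
Denominator: √[(nΣx²−(Σx)²)(nΣy²−(Σy)²)]
  nΣx²−(Σx)² = 8·431 − 2601 = 847;  nΣy²−(Σy)² = 8·3469 − 11881 = 15871
  √(847·15871) = √13442737 = 3666.4338
r = 3377 / 3666.4338 = 0.9211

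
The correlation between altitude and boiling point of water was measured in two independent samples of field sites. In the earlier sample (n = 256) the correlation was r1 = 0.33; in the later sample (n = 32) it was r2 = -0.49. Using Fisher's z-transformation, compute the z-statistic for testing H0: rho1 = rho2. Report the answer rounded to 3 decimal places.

4.483

Fisher z-transforms: z1 = atanh(0.33) = 0.342828, z2 = atanh(-0.49) = -0.536060; difference d = 0.878888
Var(d) = 1/253 + 1/29 = 0.0039526 + 0.0344828 = 0.0384354
z = d/√Var(d) = 0.878888 / √0.0384354 = 0.878888 / 0.196049 = 4.483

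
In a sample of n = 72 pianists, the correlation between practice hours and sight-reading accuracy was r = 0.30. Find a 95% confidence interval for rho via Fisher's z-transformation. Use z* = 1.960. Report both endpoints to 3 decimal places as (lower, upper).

Fisher z: z_r = atanh(r) = ½·ln((1+0.30)/(1−0.30)) = 0.309520
SE(z) = 1/√(n−3) = 1/√69 = 0.120386
95% ⇒ z* = 1.960; margin = 1.960·0.120386 = 0.235957
CI on z-scale: (0.073563, 0.545477)
Back-transform: tanh(0.073563) = 0.073431, tanh(0.545477) = 0.497123

(0.073, 0.497)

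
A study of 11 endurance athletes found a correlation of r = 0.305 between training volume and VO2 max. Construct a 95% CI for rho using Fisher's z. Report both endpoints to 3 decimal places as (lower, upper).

(-0.361, 0.765)

z_r = atanh(0.305) = 0.315023;  SE = 1/√(n−3) = 1/√8 = 0.353553
z-limits: 0.315023 ± 1.960·0.353553 = 0.315023 ± 0.692964 = [-0.377941, 1.007987]
ρ-limits: (tanh -0.377941, tanh 1.007987) = (-0.361, 0.765)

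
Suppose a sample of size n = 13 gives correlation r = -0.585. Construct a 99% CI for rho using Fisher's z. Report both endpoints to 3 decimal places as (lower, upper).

Fisher z: z_r = atanh(r) = ½·ln((1+(-0.585))/(1−(-0.585))) = -0.670031
SE(z) = 1/√(n−3) = 1/√10 = 0.316228
99% ⇒ z* = 2.576; margin = 2.576·0.316228 = 0.814603
CI on z-scale: (-1.484634, 0.144572)
Back-transform: tanh(-1.484634) = -0.902333, tanh(0.144572) = 0.143573

(-0.902, 0.144)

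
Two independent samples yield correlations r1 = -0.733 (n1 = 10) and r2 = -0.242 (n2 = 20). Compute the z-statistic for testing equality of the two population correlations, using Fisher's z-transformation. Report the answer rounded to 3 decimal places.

-1.533

z1 = atanh(-0.733) = -0.935180,  z2 = atanh(-0.242) = -0.246897
SE = √(1/(n1−3) + 1/(n2−3)) = √(1/7 + 1/17) = √(0.1428571 + 0.0588235) = √0.2016806 = 0.449089
z = (z1 − z2)/SE = (-0.935180 − (-0.246897)) / 0.449089 = -0.688283 / 0.449089 = -1.533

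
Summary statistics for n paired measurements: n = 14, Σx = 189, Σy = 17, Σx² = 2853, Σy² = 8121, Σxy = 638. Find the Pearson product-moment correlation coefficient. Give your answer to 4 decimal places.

S_xy = nΣxy − ΣxΣy = 14·638 − 189·17 = 8932 − 3213 = 5719
S_xx = nΣx² − (Σx)² = 14·2853 − 189² = 39942 − 35721 = 4221
S_yy = nΣy² − (Σy)² = 14·8121 − 17² = 113694 − 289 = 113405
r = S_xy / √(S_xx·S_yy) = 5719 / √(4221·113405) = 5719 / √478682505 = 5719 / 21878.8141 = 0.2614

0.2614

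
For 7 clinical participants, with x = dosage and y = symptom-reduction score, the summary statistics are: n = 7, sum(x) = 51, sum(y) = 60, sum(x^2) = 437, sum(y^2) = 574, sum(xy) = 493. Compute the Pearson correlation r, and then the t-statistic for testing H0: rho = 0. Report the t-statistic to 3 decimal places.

4.452

S_xy = nΣxy − ΣxΣy = 7·493 − 51·60 = 3451 − 3060 = 391
S_xx = nΣx² − (Σx)² = 7·437 − 51² = 3059 − 2601 = 458
S_yy = nΣy² − (Σy)² = 7·574 − 60² = 4018 − 3600 = 418
r = S_xy / √(S_xx·S_yy) = 391 / √(458·418) = 391 / √191444 = 391 / 437.5431 = 0.8936
t = r·√(n−2)/√(1−r²) = 0.8936·√5 / √(1−0.798521) = 1.998150 / 0.448864 = 4.452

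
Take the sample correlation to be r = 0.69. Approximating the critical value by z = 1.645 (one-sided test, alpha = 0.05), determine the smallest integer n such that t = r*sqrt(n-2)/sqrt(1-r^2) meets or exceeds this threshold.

r√(n−2)/√(1−r²) ≥ 1.645  ⇔  n−2 ≥ (1.645)²·(1−r²)/r²
(1−r²)/r² = (1−0.4761)/0.4761 = 1.1004
n ≥ 2 + 2.706025·1.1004 = 2 + 2.9777 = 4.9777
⌈4.9777⌉ = 5

5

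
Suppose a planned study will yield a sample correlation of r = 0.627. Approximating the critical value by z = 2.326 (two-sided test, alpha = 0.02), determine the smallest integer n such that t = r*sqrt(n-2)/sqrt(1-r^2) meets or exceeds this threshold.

11

Need r·√(n−2)/√(1−r²) ≥ 2.326
√(n−2) ≥ 2.326·√(1−0.393129) / 0.627 = 2.326·0.779019 / 0.627 = 2.8899
n−2 ≥ 8.3515  ⇒  n ≥ 10.3515
Smallest integer n = 11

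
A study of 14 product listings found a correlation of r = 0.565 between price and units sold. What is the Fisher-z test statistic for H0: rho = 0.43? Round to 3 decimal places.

0.598

Fisher z: atanh(0.565) = 0.640148, atanh(0.43) = 0.459897
z = (z_r − z_0)·√(n−3) = (0.640148 − 0.459897)·√11 = 0.180251 · 3.316625 = 0.598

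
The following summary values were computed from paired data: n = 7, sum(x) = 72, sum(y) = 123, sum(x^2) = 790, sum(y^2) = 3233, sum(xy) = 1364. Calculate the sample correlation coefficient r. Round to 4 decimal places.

0.4295

S_xy = nΣxy − ΣxΣy = 7·1364 − 72·123 = 9548 − 8856 = 692
S_xx = nΣx² − (Σx)² = 7·790 − 72² = 5530 − 5184 = 346
S_yy = nΣy² − (Σy)² = 7·3233 − 123² = 22631 − 15129 = 7502
r = S_xy / √(S_xx·S_yy) = 692 / √(346·7502) = 692 / √2595692 = 692 / 1611.1151 = 0.4295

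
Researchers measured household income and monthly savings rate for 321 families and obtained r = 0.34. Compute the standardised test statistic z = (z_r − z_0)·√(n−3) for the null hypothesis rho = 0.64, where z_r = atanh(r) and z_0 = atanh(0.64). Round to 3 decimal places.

Fisher z: atanh(0.34) = 0.354093, atanh(0.64) = 0.758174
z = (z_r − z_0)·√(n−3) = (0.354093 − 0.758174)·√318 = -0.404081 · 17.832555 = -7.206

-7.206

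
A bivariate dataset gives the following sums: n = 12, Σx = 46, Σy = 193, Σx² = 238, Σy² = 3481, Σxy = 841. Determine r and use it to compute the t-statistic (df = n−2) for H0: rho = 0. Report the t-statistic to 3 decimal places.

Numerator: nΣxy − (Σx)(Σy) = 12·841 − (46)(193) = 1214
Denominator: √[(nΣx²−(Σx)²)(nΣy²−(Σy)²)]
  nΣx²−(Σx)² = 12·238 − 2116 = 740;  nΣy²−(Σy)² = 12·3481 − 37249 = 4523
  √(740·4523) = √3347020 = 1829.4863
r = 1214 / 1829.4863 = 0.6636
t = r·√(n−2)/√(1−r²) = 0.6636·√10 / √(1−0.440365) = 2.098487 / 0.748088 = 2.805

2.805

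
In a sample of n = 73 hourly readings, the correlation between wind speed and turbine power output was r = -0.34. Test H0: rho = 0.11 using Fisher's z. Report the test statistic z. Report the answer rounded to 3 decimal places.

-3.887

Fisher z: atanh(-0.34) = -0.354093, atanh(0.11) = 0.110447
z = (z_r − z_0)·√(n−3) = (-0.354093 − 0.110447)·√70 = -0.464540 · 8.366600 = -3.887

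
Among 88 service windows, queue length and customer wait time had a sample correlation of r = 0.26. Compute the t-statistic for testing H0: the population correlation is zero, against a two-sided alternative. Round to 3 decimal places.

2.497

t = r·√(n−2) / √(1−r²) with r = 0.26, n = 88
  = 0.26·√86 / √(1 − 0.0676)
  = 0.26·9.273618 / 0.965609
  = 2.411141 / 0.965609 = 2.497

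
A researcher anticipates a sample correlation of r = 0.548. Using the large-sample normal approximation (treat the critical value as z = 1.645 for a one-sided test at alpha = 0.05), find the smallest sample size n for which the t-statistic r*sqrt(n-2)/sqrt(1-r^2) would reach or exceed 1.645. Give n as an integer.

Need r·√(n−2)/√(1−r²) ≥ 1.645
√(n−2) ≥ 1.645·√(1−0.300304) / 0.548 = 1.645·0.836478 / 0.548 = 2.5110
n−2 ≥ 6.3051  ⇒  n ≥ 8.3051
Smallest integer n = 9

9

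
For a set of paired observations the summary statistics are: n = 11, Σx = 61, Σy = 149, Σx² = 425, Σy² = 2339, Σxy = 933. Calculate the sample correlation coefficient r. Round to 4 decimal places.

S_xy = nΣxy − ΣxΣy = 11·933 − 61·149 = 10263 − 9089 = 1174
S_xx = nΣx² − (Σx)² = 11·425 − 61² = 4675 − 3721 = 954
S_yy = nΣy² − (Σy)² = 11·2339 − 149² = 25729 − 22201 = 3528
r = S_xy / √(S_xx·S_yy) = 1174 / √(954·3528) = 1174 / √3365712 = 1174 / 1834.5877 = 0.6399

0.6399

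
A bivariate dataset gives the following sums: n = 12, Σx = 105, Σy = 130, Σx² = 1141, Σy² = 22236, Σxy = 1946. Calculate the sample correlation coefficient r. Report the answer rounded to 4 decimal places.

0.3758

Numerator: nΣxy − (Σx)(Σy) = 12·1946 − (105)(130) = 9702
Denominator: √[(nΣx²−(Σx)²)(nΣy²−(Σy)²)]
  nΣx²−(Σx)² = 12·1141 − 11025 = 2667;  nΣy²−(Σy)² = 12·22236 − 16900 = 249932
  √(2667·249932) = √666568644 = 25817.9907
r = 9702 / 25817.9907 = 0.3758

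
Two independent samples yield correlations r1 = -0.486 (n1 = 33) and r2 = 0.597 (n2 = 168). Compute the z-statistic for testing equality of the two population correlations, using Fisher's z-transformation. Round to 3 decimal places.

-6.143

Fisher z-transforms: z1 = atanh(-0.486) = -0.530810, z2 = atanh(0.597) = 0.688473; difference d = -1.219283
Var(d) = 1/30 + 1/165 = 0.0333333 + 0.0060606 = 0.0393939
z = d/√Var(d) = -1.219283 / √0.0393939 = -1.219283 / 0.198479 = -6.143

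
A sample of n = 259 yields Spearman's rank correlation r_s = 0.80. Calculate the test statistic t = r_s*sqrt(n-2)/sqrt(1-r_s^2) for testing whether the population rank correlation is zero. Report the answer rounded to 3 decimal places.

21.375

t = r_s·√(n−2) / √(1−r_s²) with r_s = 0.80, n = 259
  = 0.80·√257 / √(1 − 0.6400)
  = 0.80·16.031220 / 0.600000
  = 12.824976 / 0.600000 = 21.375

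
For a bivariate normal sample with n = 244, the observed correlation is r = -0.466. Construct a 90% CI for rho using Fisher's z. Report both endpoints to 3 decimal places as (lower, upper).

z_r = atanh(-0.466) = -0.504949;  SE = 1/√(n−3) = 1/√241 = 0.064416
z-limits: -0.504949 ± 1.645·0.064416 = -0.504949 ± 0.105964 = [-0.610913, -0.398985]
ρ-limits: (tanh -0.610913, tanh -0.398985) = (-0.545, -0.379)

(-0.545, -0.379)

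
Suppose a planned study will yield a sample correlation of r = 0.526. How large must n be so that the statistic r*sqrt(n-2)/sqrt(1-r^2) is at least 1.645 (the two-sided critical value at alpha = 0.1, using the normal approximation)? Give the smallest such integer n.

Need r·√(n−2)/√(1−r²) ≥ 1.645
√(n−2) ≥ 1.645·√(1−0.276676) / 0.526 = 1.645·0.850485 / 0.526 = 2.6598
n−2 ≥ 7.0745  ⇒  n ≥ 9.0745
Smallest integer n = 10

10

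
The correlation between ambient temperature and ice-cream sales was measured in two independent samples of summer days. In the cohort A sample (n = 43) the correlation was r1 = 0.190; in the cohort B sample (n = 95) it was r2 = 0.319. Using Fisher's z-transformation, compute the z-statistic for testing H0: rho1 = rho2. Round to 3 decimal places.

-0.730

Fisher z-transforms: z1 = atanh(0.190) = 0.192337, z2 = atanh(0.319) = 0.330533; difference d = -0.138196
Var(d) = 1/40 + 1/92 = 0.0250000 + 0.0108696 = 0.0358696
z = d/√Var(d) = -0.138196 / √0.0358696 = -0.138196 / 0.189393 = -0.730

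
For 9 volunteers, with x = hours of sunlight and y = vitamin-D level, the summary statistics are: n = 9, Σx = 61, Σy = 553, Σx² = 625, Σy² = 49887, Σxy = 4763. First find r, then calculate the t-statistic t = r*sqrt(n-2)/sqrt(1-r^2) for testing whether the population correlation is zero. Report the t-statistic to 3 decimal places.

Numerator: nΣxy − (Σx)(Σy) = 9·4763 − (61)(553) = 9134
Denominator: √[(nΣx²−(Σx)²)(nΣy²−(Σy)²)]
  nΣx²−(Σx)² = 9·625 − 3721 = 1904;  nΣy²−(Σy)² = 9·49887 − 305809 = 143174
  √(1904·143174) = √272603296 = 16510.7025
r = 9134 / 16510.7025 = 0.5532
t = r·√(n−2)/√(1−r²) = 0.5532·√7 / √(1−0.306030) = 1.463630 / 0.833049 = 1.757

1.757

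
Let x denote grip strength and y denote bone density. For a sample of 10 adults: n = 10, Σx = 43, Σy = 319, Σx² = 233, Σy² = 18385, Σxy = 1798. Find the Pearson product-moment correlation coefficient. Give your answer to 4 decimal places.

0.6784

S_xy = nΣxy − ΣxΣy = 10·1798 − 43·319 = 17980 − 13717 = 4263
S_xx = nΣx² − (Σx)² = 10·233 − 43² = 2330 − 1849 = 481
S_yy = nΣy² − (Σy)² = 10·18385 − 319² = 183850 − 101761 = 82089
r = S_xy / √(S_xx·S_yy) = 4263 / √(481·82089) = 4263 / √39484809 = 4263 / 6283.6939 = 0.6784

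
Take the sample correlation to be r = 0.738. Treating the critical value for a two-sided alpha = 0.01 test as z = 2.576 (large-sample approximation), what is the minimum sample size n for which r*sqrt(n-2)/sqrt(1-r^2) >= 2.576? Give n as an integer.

Need r·√(n−2)/√(1−r²) ≥ 2.576
√(n−2) ≥ 2.576·√(1−0.544644) / 0.738 = 2.576·0.674801 / 0.738 = 2.3554
n−2 ≥ 5.5479  ⇒  n ≥ 7.5479
Smallest integer n = 8

8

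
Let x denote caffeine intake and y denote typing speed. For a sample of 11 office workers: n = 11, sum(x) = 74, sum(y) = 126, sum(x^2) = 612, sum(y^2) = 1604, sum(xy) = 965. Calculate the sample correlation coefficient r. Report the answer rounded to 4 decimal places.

0.8663

S_xy = nΣxy − ΣxΣy = 11·965 − 74·126 = 10615 − 9324 = 1291
S_xx = nΣx² − (Σx)² = 11·612 − 74² = 6732 − 5476 = 1256
S_yy = nΣy² − (Σy)² = 11·1604 − 126² = 17644 − 15876 = 1768
r = S_xy / √(S_xx·S_yy) = 1291 / √(1256·1768) = 1291 / √2220608 = 1291 / 1490.1705 = 0.8663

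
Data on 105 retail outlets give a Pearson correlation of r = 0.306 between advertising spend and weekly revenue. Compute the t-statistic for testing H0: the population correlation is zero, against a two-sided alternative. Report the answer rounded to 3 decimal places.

3.262

t = r·√(n−2) / √(1−r²) with r = 0.306, n = 105
  = 0.306·√103 / √(1 − 0.093636)
  = 0.306·10.148892 / 0.952032
  = 3.105561 / 0.952032 = 3.262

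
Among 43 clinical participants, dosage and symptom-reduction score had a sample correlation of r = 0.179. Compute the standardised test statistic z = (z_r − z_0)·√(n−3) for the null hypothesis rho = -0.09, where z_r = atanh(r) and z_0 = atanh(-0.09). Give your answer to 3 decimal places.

Fisher z: atanh(0.179) = 0.180949, atanh(-0.09) = -0.090244
z = (z_r − z_0)·√(n−3) = (0.180949 − (-0.090244))·√40 = 0.271193 · 6.324555 = 1.715

1.715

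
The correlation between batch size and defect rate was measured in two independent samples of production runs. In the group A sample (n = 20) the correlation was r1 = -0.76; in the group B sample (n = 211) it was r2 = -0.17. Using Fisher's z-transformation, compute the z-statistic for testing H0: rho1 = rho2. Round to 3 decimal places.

-3.269

z1 = atanh(-0.76) = -0.996215,  z2 = atanh(-0.17) = -0.171667
SE = √(1/(n1−3) + 1/(n2−3)) = √(1/17 + 1/208) = √(0.0588235 + 0.0048077) = √0.0636312 = 0.252252
z = (z1 − z2)/SE = (-0.996215 − (-0.171667)) / 0.252252 = -0.824548 / 0.252252 = -3.269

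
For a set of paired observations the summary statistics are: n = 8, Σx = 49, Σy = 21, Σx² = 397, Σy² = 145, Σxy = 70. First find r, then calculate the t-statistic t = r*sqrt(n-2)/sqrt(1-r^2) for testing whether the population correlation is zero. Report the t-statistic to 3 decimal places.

S_xy = nΣxy − ΣxΣy = 8·70 − 49·21 = 560 − 1029 = -469
S_xx = nΣx² − (Σx)² = 8·397 − 49² = 3176 − 2401 = 775
S_yy = nΣy² − (Σy)² = 8·145 − 21² = 1160 − 441 = 719
r = S_xy / √(S_xx·S_yy) = -469 / √(775·719) = -469 / √557225 = -469 / 746.4750 = -0.6283
t = r·√(n−2)/√(1−r²) = -0.6283·√6 / √(1−0.394761) = -1.539014 / 0.777971 = -1.978

-1.978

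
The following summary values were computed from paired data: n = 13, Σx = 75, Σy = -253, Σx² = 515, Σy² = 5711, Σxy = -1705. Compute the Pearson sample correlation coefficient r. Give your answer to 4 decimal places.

S_xy = nΣxy − ΣxΣy = 13·(-1705) − 75·(-253) = -22165 − (-18975) = -3190
S_xx = nΣx² − (Σx)² = 13·515 − 75² = 6695 − 5625 = 1070
S_yy = nΣy² − (Σy)² = 13·5711 − (-253)² = 74243 − 64009 = 10234
r = S_xy / √(S_xx·S_yy) = -3190 / √(1070·10234) = -3190 / √10950380 = -3190 / 3309.1358 = -0.9640

-0.9640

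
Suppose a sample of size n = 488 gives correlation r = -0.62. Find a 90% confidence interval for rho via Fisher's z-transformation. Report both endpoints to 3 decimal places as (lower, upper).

(-0.664, -0.572)

z_r = atanh(-0.62) = -0.725005;  SE = 1/√(n−3) = 1/√485 = 0.045408
z-limits: -0.725005 ± 1.645·0.045408 = -0.725005 ± 0.074696 = [-0.799701, -0.650309]
ρ-limits: (tanh -0.799701, tanh -0.650309) = (-0.664, -0.572)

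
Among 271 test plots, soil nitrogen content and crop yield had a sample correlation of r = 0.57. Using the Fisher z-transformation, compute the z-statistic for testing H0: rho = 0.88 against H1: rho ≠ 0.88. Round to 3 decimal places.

-11.922

Fisher z: atanh(0.57) = 0.647523, atanh(0.88) = 1.375768
z = (z_r − z_0)·√(n−3) = (0.647523 − 1.375768)·√268 = -0.728245 · 16.370706 = -11.922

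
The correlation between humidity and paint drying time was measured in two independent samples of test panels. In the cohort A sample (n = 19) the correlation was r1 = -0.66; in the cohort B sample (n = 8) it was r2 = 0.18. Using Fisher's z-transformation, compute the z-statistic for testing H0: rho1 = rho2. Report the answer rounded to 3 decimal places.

-1.903

Fisher z-transforms: z1 = atanh(-0.66) = -0.792814, z2 = atanh(0.18) = 0.181983; difference d = -0.974797
Var(d) = 1/16 + 1/5 = 0.0625000 + 0.2000000 = 0.2625000
z = d/√Var(d) = -0.974797 / √0.2625000 = -0.974797 / 0.512348 = -1.903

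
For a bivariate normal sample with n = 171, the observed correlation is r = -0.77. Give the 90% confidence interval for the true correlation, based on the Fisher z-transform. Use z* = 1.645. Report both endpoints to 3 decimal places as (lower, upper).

(-0.817, -0.713)

z_r = atanh(-0.77) = -1.020328;  SE = 1/√(n−3) = 1/√168 = 0.077152
z-limits: -1.020328 ± 1.645·0.077152 = -1.020328 ± 0.126915 = [-1.147243, -0.893413]
ρ-limits: (tanh -1.147243, tanh -0.893413) = (-0.817, -0.713)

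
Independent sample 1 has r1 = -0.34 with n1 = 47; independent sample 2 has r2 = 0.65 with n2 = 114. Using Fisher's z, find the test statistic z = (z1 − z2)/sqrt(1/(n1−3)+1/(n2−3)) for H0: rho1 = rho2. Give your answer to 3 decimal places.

Fisher z-transforms: z1 = atanh(-0.34) = -0.354093, z2 = atanh(0.65) = 0.775299; difference d = -1.129392
Var(d) = 1/44 + 1/111 = 0.0227273 + 0.0090090 = 0.0317363
z = d/√Var(d) = -1.129392 / √0.0317363 = -1.129392 / 0.178147 = -6.340

-6.340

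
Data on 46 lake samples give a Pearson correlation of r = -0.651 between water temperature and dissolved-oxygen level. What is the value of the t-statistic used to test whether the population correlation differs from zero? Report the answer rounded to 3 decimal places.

-5.689

1 − r² = 1 − 0.423801 = 0.576199;  √(1−r²) = 0.759078
√(n−2) = √44 = 6.633250
t = r·√(n−2)/√(1−r²) = -0.651 · 6.633250 / 0.759078 = -5.689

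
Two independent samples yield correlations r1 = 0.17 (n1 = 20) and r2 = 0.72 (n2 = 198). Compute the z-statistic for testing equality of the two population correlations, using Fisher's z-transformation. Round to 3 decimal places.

z1 = atanh(0.17) = 0.171667,  z2 = atanh(0.72) = 0.907645
SE = √(1/(n1−3) + 1/(n2−3)) = √(1/17 + 1/195) = √(0.0588235 + 0.0051282) = √0.0639517 = 0.252887
z = (z1 − z2)/SE = (0.171667 − 0.907645) / 0.252887 = -0.735978 / 0.252887 = -2.910

-2.910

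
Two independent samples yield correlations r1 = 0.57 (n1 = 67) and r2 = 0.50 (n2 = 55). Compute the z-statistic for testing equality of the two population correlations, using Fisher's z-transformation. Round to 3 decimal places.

z1 = atanh(0.57) = 0.647523,  z2 = atanh(0.50) = 0.549306
SE = √(1/(n1−3) + 1/(n2−3)) = √(1/64 + 1/52) = √(0.0156250 + 0.0192308) = √0.0348558 = 0.186697
z = (z1 − z2)/SE = (0.647523 − 0.549306) / 0.186697 = 0.098217 / 0.186697 = 0.526

0.526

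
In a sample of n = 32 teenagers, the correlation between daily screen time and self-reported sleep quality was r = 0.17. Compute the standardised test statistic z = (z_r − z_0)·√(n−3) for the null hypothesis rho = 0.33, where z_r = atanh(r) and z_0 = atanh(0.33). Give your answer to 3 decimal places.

z_r = atanh(0.17) = 0.171667,  z_0 = atanh(0.33) = 0.342828
SE = 1/√(n−3) = 1/√29 = 0.185695
z = (z_r − z_0)/SE = (0.171667 − 0.342828) / 0.185695 = -0.171161 / 0.185695 = -0.922

-0.922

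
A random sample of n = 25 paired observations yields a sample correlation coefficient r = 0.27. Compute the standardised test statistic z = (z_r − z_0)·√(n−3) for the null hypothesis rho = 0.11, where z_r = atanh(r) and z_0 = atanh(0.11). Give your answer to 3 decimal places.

z_r = atanh(0.27) = 0.276864,  z_0 = atanh(0.11) = 0.110447
SE = 1/√(n−3) = 1/√22 = 0.213201
z = (z_r − z_0)/SE = (0.276864 − 0.110447) / 0.213201 = 0.166417 / 0.213201 = 0.781

0.781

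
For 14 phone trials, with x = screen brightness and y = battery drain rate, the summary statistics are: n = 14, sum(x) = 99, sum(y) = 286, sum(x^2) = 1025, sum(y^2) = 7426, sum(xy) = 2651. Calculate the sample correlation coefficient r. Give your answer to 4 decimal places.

S_xy = nΣxy − ΣxΣy = 14·2651 − 99·286 = 37114 − 28314 = 8800
S_xx = nΣx² − (Σx)² = 14·1025 − 99² = 14350 − 9801 = 4549
S_yy = nΣy² − (Σy)² = 14·7426 − 286² = 103964 − 81796 = 22168
r = S_xy / √(S_xx·S_yy) = 8800 / √(4549·22168) = 8800 / √100842232 = 8800 / 10042.0233 = 0.8763

0.8763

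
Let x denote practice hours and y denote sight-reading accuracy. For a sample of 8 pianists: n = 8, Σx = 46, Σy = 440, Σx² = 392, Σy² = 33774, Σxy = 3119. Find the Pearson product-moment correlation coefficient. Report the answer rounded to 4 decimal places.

0.5331

S_xy = nΣxy − ΣxΣy = 8·3119 − 46·440 = 24952 − 20240 = 4712
S_xx = nΣx² − (Σx)² = 8·392 − 46² = 3136 − 2116 = 1020
S_yy = nΣy² − (Σy)² = 8·33774 − 440² = 270192 − 193600 = 76592
r = S_xy / √(S_xx·S_yy) = 4712 / √(1020·76592) = 4712 / √78123840 = 4712 / 8838.7691 = 0.5331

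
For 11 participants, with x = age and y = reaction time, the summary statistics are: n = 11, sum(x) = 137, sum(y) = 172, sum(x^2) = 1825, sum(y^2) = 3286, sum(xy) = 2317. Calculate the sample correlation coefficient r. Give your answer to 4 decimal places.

0.6569

S_xy = nΣxy − ΣxΣy = 11·2317 − 137·172 = 25487 − 23564 = 1923
S_xx = nΣx² − (Σx)² = 11·1825 − 137² = 20075 − 18769 = 1306
S_yy = nΣy² − (Σy)² = 11·3286 − 172² = 36146 − 29584 = 6562
r = S_xy / √(S_xx·S_yy) = 1923 / √(1306·6562) = 1923 / √8569972 = 1923 / 2927.4515 = 0.6569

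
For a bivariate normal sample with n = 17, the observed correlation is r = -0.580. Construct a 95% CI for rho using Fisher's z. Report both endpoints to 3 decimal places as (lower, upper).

Fisher z: z_r = atanh(r) = ½·ln((1+(-0.580))/(1−(-0.580))) = -0.662463
SE(z) = 1/√(n−3) = 1/√14 = 0.267261
95% ⇒ z* = 1.960; margin = 1.960·0.267261 = 0.523832
CI on z-scale: (-1.186295, -0.138631)
Back-transform: tanh(-1.186295) = -0.829426, tanh(-0.138631) = -0.137750

(-0.829, -0.138)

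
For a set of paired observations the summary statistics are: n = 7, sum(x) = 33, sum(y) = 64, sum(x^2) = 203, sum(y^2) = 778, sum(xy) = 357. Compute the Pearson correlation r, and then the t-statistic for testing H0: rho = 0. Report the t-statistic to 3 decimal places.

1.584

Numerator: nΣxy − (Σx)(Σy) = 7·357 − (33)(64) = 387
Denominator: √[(nΣx²−(Σx)²)(nΣy²−(Σy)²)]
  nΣx²−(Σx)² = 7·203 − 1089 = 332;  nΣy²−(Σy)² = 7·778 − 4096 = 1350
  √(332·1350) = √448200 = 669.4774
r = 387 / 669.4774 = 0.5781
t = r·√(n−2)/√(1−r²) = 0.5781·√5 / √(1−0.334200) = 1.292671 / 0.815966 = 1.584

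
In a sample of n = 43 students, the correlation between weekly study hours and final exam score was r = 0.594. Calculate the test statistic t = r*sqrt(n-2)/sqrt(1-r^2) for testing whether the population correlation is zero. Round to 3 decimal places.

t = r·√(n−2) / √(1−r²) with r = 0.594, n = 43
  = 0.594·√41 / √(1 − 0.352836)
  = 0.594·6.403124 / 0.804465
  = 3.803456 / 0.804465 = 4.728

4.728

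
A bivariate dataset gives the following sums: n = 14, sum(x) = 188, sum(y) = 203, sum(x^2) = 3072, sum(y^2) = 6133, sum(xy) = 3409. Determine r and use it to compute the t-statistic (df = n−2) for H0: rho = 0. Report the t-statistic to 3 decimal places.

2.092

Numerator: nΣxy − (Σx)(Σy) = 14·3409 − (188)(203) = 9562
Denominator: √[(nΣx²−(Σx)²)(nΣy²−(Σy)²)]
  nΣx²−(Σx)² = 14·3072 − 35344 = 7664;  nΣy²−(Σy)² = 14·6133 − 41209 = 44653
  √(7664·44653) = √342220592 = 18499.2052
r = 9562 / 18499.2052 = 0.5169
t = r·√(n−2)/√(1−r²) = 0.5169·√12 / √(1−0.267186) = 1.790594 / 0.856046 = 2.092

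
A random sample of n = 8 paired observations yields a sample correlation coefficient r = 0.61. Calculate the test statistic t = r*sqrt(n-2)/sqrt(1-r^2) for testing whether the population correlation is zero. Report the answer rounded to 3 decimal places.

1 − r² = 1 − 0.3721 = 0.6279;  √(1−r²) = 0.792401
√(n−2) = √6 = 2.449490
t = r·√(n−2)/√(1−r²) = 0.61 · 2.449490 / 0.792401 = 1.886

1.886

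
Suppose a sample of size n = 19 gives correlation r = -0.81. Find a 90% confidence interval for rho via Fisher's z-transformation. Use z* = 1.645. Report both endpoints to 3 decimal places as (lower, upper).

z_r = atanh(-0.81) = -1.127029;  SE = 1/√(n−3) = 1/√16 = 0.250000
z-limits: -1.127029 ± 1.645·0.250000 = -1.127029 ± 0.411250 = [-1.538279, -0.715779]
ρ-limits: (tanh -1.538279, tanh -0.715779) = (-0.912, -0.614)

(-0.912, -0.614)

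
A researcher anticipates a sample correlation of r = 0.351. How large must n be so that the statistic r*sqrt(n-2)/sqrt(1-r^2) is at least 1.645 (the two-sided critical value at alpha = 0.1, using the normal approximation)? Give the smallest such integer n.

r√(n−2)/√(1−r²) ≥ 1.645  ⇔  n−2 ≥ (1.645)²·(1−r²)/r²
(1−r²)/r² = (1−0.123201)/0.123201 = 7.1168
n ≥ 2 + 2.706025·7.1168 = 2 + 19.2582 = 21.2582
⌈21.2582⌉ = 22

22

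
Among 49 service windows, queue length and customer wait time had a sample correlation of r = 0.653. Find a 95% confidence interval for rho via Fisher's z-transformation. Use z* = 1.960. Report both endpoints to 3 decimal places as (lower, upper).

z_r = atanh(0.653) = 0.780511;  SE = 1/√(n−3) = 1/√46 = 0.147442
z-limits: 0.780511 ± 1.960·0.147442 = 0.780511 ± 0.288986 = [0.491525, 1.069497]
ρ-limits: (tanh 0.491525, tanh 1.069497) = (0.455, 0.789)

(0.455, 0.789)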